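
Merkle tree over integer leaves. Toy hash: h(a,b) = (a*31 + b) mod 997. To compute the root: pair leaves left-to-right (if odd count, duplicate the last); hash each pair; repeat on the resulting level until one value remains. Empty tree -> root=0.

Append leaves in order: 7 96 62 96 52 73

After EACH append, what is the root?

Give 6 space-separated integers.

After append 7 (leaves=[7]):
  L0: [7]
  root=7
After append 96 (leaves=[7, 96]):
  L0: [7, 96]
  L1: h(7,96)=(7*31+96)%997=313 -> [313]
  root=313
After append 62 (leaves=[7, 96, 62]):
  L0: [7, 96, 62]
  L1: h(7,96)=(7*31+96)%997=313 h(62,62)=(62*31+62)%997=987 -> [313, 987]
  L2: h(313,987)=(313*31+987)%997=720 -> [720]
  root=720
After append 96 (leaves=[7, 96, 62, 96]):
  L0: [7, 96, 62, 96]
  L1: h(7,96)=(7*31+96)%997=313 h(62,96)=(62*31+96)%997=24 -> [313, 24]
  L2: h(313,24)=(313*31+24)%997=754 -> [754]
  root=754
After append 52 (leaves=[7, 96, 62, 96, 52]):
  L0: [7, 96, 62, 96, 52]
  L1: h(7,96)=(7*31+96)%997=313 h(62,96)=(62*31+96)%997=24 h(52,52)=(52*31+52)%997=667 -> [313, 24, 667]
  L2: h(313,24)=(313*31+24)%997=754 h(667,667)=(667*31+667)%997=407 -> [754, 407]
  L3: h(754,407)=(754*31+407)%997=850 -> [850]
  root=850
After append 73 (leaves=[7, 96, 62, 96, 52, 73]):
  L0: [7, 96, 62, 96, 52, 73]
  L1: h(7,96)=(7*31+96)%997=313 h(62,96)=(62*31+96)%997=24 h(52,73)=(52*31+73)%997=688 -> [313, 24, 688]
  L2: h(313,24)=(313*31+24)%997=754 h(688,688)=(688*31+688)%997=82 -> [754, 82]
  L3: h(754,82)=(754*31+82)%997=525 -> [525]
  root=525

Answer: 7 313 720 754 850 525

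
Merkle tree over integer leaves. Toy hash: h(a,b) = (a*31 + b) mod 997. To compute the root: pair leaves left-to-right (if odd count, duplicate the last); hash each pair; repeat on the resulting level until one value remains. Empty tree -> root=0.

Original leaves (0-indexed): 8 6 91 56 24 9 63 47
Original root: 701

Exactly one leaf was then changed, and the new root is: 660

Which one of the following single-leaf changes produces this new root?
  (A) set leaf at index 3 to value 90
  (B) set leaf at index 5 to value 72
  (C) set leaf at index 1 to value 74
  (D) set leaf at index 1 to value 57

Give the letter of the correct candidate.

Original leaves: [8, 6, 91, 56, 24, 9, 63, 47]
Target new root: 660
Try each candidate change and compute the resulting root:
Candidate A: set leaf[3] = 90 -> leaves = [8, 6, 91, 90, 24, 9, 63, 47]
  L0: [8, 6, 91, 90, 24, 9, 63, 47]
  L1: h(8,6)=(8*31+6)%997=254 h(91,90)=(91*31+90)%997=917 h(24,9)=(24*31+9)%997=753 h(63,47)=(63*31+47)%997=6 -> [254, 917, 753, 6]
  L2: h(254,917)=(254*31+917)%997=815 h(753,6)=(753*31+6)%997=418 -> [815, 418]
  L3: h(815,418)=(815*31+418)%997=758 -> [758]
  root = 758 != target 660
Candidate B: set leaf[5] = 72 -> leaves = [8, 6, 91, 56, 24, 72, 63, 47]
  L0: [8, 6, 91, 56, 24, 72, 63, 47]
  L1: h(8,6)=(8*31+6)%997=254 h(91,56)=(91*31+56)%997=883 h(24,72)=(24*31+72)%997=816 h(63,47)=(63*31+47)%997=6 -> [254, 883, 816, 6]
  L2: h(254,883)=(254*31+883)%997=781 h(816,6)=(816*31+6)%997=377 -> [781, 377]
  L3: h(781,377)=(781*31+377)%997=660 -> [660]
  root = 660 == target 660  ** MATCH **
Candidate C: set leaf[1] = 74 -> leaves = [8, 74, 91, 56, 24, 9, 63, 47]
  L0: [8, 74, 91, 56, 24, 9, 63, 47]
  L1: h(8,74)=(8*31+74)%997=322 h(91,56)=(91*31+56)%997=883 h(24,9)=(24*31+9)%997=753 h(63,47)=(63*31+47)%997=6 -> [322, 883, 753, 6]
  L2: h(322,883)=(322*31+883)%997=895 h(753,6)=(753*31+6)%997=418 -> [895, 418]
  L3: h(895,418)=(895*31+418)%997=247 -> [247]
  root = 247 != target 660
Candidate D: set leaf[1] = 57 -> leaves = [8, 57, 91, 56, 24, 9, 63, 47]
  L0: [8, 57, 91, 56, 24, 9, 63, 47]
  L1: h(8,57)=(8*31+57)%997=305 h(91,56)=(91*31+56)%997=883 h(24,9)=(24*31+9)%997=753 h(63,47)=(63*31+47)%997=6 -> [305, 883, 753, 6]
  L2: h(305,883)=(305*31+883)%997=368 h(753,6)=(753*31+6)%997=418 -> [368, 418]
  L3: h(368,418)=(368*31+418)%997=859 -> [859]
  root = 859 != target 660
Candidate B produces the target root.

Answer: B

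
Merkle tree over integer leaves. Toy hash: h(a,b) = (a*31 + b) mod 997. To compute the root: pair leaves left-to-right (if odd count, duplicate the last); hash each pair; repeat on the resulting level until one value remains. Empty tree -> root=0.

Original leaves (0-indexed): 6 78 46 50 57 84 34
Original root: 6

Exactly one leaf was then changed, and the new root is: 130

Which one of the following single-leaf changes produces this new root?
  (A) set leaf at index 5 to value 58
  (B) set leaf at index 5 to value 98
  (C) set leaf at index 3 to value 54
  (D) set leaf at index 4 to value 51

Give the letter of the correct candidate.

Answer: C

Derivation:
Original leaves: [6, 78, 46, 50, 57, 84, 34]
Target new root: 130
Try each candidate change and compute the resulting root:
Candidate A: set leaf[5] = 58 -> leaves = [6, 78, 46, 50, 57, 58, 34]
  L0: [6, 78, 46, 50, 57, 58, 34]
  L1: h(6,78)=(6*31+78)%997=264 h(46,50)=(46*31+50)%997=479 h(57,58)=(57*31+58)%997=828 h(34,34)=(34*31+34)%997=91 -> [264, 479, 828, 91]
  L2: h(264,479)=(264*31+479)%997=687 h(828,91)=(828*31+91)%997=834 -> [687, 834]
  L3: h(687,834)=(687*31+834)%997=197 -> [197]
  root = 197 != target 130
Candidate B: set leaf[5] = 98 -> leaves = [6, 78, 46, 50, 57, 98, 34]
  L0: [6, 78, 46, 50, 57, 98, 34]
  L1: h(6,78)=(6*31+78)%997=264 h(46,50)=(46*31+50)%997=479 h(57,98)=(57*31+98)%997=868 h(34,34)=(34*31+34)%997=91 -> [264, 479, 868, 91]
  L2: h(264,479)=(264*31+479)%997=687 h(868,91)=(868*31+91)%997=80 -> [687, 80]
  L3: h(687,80)=(687*31+80)%997=440 -> [440]
  root = 440 != target 130
Candidate C: set leaf[3] = 54 -> leaves = [6, 78, 46, 54, 57, 84, 34]
  L0: [6, 78, 46, 54, 57, 84, 34]
  L1: h(6,78)=(6*31+78)%997=264 h(46,54)=(46*31+54)%997=483 h(57,84)=(57*31+84)%997=854 h(34,34)=(34*31+34)%997=91 -> [264, 483, 854, 91]
  L2: h(264,483)=(264*31+483)%997=691 h(854,91)=(854*31+91)%997=643 -> [691, 643]
  L3: h(691,643)=(691*31+643)%997=130 -> [130]
  root = 130 == target 130  ** MATCH **
Candidate D: set leaf[4] = 51 -> leaves = [6, 78, 46, 50, 51, 84, 34]
  L0: [6, 78, 46, 50, 51, 84, 34]
  L1: h(6,78)=(6*31+78)%997=264 h(46,50)=(46*31+50)%997=479 h(51,84)=(51*31+84)%997=668 h(34,34)=(34*31+34)%997=91 -> [264, 479, 668, 91]
  L2: h(264,479)=(264*31+479)%997=687 h(668,91)=(668*31+91)%997=859 -> [687, 859]
  L3: h(687,859)=(687*31+859)%997=222 -> [222]
  root = 222 != target 130
Candidate C produces the target root.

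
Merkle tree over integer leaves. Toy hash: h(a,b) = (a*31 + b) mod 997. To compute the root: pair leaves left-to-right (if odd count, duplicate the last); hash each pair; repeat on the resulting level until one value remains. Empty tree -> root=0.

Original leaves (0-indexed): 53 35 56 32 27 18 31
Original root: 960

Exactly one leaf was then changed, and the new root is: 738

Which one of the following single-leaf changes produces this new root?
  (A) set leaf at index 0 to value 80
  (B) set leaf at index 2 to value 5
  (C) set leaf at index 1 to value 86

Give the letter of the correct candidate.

Original leaves: [53, 35, 56, 32, 27, 18, 31]
Target new root: 738
Try each candidate change and compute the resulting root:
Candidate A: set leaf[0] = 80 -> leaves = [80, 35, 56, 32, 27, 18, 31]
  L0: [80, 35, 56, 32, 27, 18, 31]
  L1: h(80,35)=(80*31+35)%997=521 h(56,32)=(56*31+32)%997=771 h(27,18)=(27*31+18)%997=855 h(31,31)=(31*31+31)%997=992 -> [521, 771, 855, 992]
  L2: h(521,771)=(521*31+771)%997=970 h(855,992)=(855*31+992)%997=578 -> [970, 578]
  L3: h(970,578)=(970*31+578)%997=738 -> [738]
  root = 738 == target 738  ** MATCH **
Candidate B: set leaf[2] = 5 -> leaves = [53, 35, 5, 32, 27, 18, 31]
  L0: [53, 35, 5, 32, 27, 18, 31]
  L1: h(53,35)=(53*31+35)%997=681 h(5,32)=(5*31+32)%997=187 h(27,18)=(27*31+18)%997=855 h(31,31)=(31*31+31)%997=992 -> [681, 187, 855, 992]
  L2: h(681,187)=(681*31+187)%997=361 h(855,992)=(855*31+992)%997=578 -> [361, 578]
  L3: h(361,578)=(361*31+578)%997=802 -> [802]
  root = 802 != target 738
Candidate C: set leaf[1] = 86 -> leaves = [53, 86, 56, 32, 27, 18, 31]
  L0: [53, 86, 56, 32, 27, 18, 31]
  L1: h(53,86)=(53*31+86)%997=732 h(56,32)=(56*31+32)%997=771 h(27,18)=(27*31+18)%997=855 h(31,31)=(31*31+31)%997=992 -> [732, 771, 855, 992]
  L2: h(732,771)=(732*31+771)%997=532 h(855,992)=(855*31+992)%997=578 -> [532, 578]
  L3: h(532,578)=(532*31+578)%997=121 -> [121]
  root = 121 != target 738
Candidate A produces the target root.

Answer: A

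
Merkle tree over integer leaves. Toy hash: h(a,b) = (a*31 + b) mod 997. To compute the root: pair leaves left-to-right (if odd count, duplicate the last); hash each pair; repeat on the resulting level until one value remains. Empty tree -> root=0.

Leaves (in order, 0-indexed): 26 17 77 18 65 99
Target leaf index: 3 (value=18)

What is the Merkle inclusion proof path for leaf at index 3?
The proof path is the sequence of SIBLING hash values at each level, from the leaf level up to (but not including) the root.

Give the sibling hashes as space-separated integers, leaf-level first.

L0 (leaves): [26, 17, 77, 18, 65, 99], target index=3
L1: h(26,17)=(26*31+17)%997=823 [pair 0] h(77,18)=(77*31+18)%997=411 [pair 1] h(65,99)=(65*31+99)%997=120 [pair 2] -> [823, 411, 120]
  Sibling for proof at L0: 77
L2: h(823,411)=(823*31+411)%997=2 [pair 0] h(120,120)=(120*31+120)%997=849 [pair 1] -> [2, 849]
  Sibling for proof at L1: 823
L3: h(2,849)=(2*31+849)%997=911 [pair 0] -> [911]
  Sibling for proof at L2: 849
Root: 911
Proof path (sibling hashes from leaf to root): [77, 823, 849]

Answer: 77 823 849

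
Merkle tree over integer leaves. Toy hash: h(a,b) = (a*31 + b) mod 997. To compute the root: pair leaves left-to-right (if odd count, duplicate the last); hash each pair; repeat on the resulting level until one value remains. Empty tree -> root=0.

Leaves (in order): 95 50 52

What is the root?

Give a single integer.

L0: [95, 50, 52]
L1: h(95,50)=(95*31+50)%997=4 h(52,52)=(52*31+52)%997=667 -> [4, 667]
L2: h(4,667)=(4*31+667)%997=791 -> [791]

Answer: 791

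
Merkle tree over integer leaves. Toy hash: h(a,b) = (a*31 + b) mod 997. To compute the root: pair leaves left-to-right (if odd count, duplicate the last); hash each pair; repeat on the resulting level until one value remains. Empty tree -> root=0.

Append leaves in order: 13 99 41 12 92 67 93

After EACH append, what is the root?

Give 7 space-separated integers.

After append 13 (leaves=[13]):
  L0: [13]
  root=13
After append 99 (leaves=[13, 99]):
  L0: [13, 99]
  L1: h(13,99)=(13*31+99)%997=502 -> [502]
  root=502
After append 41 (leaves=[13, 99, 41]):
  L0: [13, 99, 41]
  L1: h(13,99)=(13*31+99)%997=502 h(41,41)=(41*31+41)%997=315 -> [502, 315]
  L2: h(502,315)=(502*31+315)%997=922 -> [922]
  root=922
After append 12 (leaves=[13, 99, 41, 12]):
  L0: [13, 99, 41, 12]
  L1: h(13,99)=(13*31+99)%997=502 h(41,12)=(41*31+12)%997=286 -> [502, 286]
  L2: h(502,286)=(502*31+286)%997=893 -> [893]
  root=893
After append 92 (leaves=[13, 99, 41, 12, 92]):
  L0: [13, 99, 41, 12, 92]
  L1: h(13,99)=(13*31+99)%997=502 h(41,12)=(41*31+12)%997=286 h(92,92)=(92*31+92)%997=950 -> [502, 286, 950]
  L2: h(502,286)=(502*31+286)%997=893 h(950,950)=(950*31+950)%997=490 -> [893, 490]
  L3: h(893,490)=(893*31+490)%997=257 -> [257]
  root=257
After append 67 (leaves=[13, 99, 41, 12, 92, 67]):
  L0: [13, 99, 41, 12, 92, 67]
  L1: h(13,99)=(13*31+99)%997=502 h(41,12)=(41*31+12)%997=286 h(92,67)=(92*31+67)%997=925 -> [502, 286, 925]
  L2: h(502,286)=(502*31+286)%997=893 h(925,925)=(925*31+925)%997=687 -> [893, 687]
  L3: h(893,687)=(893*31+687)%997=454 -> [454]
  root=454
After append 93 (leaves=[13, 99, 41, 12, 92, 67, 93]):
  L0: [13, 99, 41, 12, 92, 67, 93]
  L1: h(13,99)=(13*31+99)%997=502 h(41,12)=(41*31+12)%997=286 h(92,67)=(92*31+67)%997=925 h(93,93)=(93*31+93)%997=982 -> [502, 286, 925, 982]
  L2: h(502,286)=(502*31+286)%997=893 h(925,982)=(925*31+982)%997=744 -> [893, 744]
  L3: h(893,744)=(893*31+744)%997=511 -> [511]
  root=511

Answer: 13 502 922 893 257 454 511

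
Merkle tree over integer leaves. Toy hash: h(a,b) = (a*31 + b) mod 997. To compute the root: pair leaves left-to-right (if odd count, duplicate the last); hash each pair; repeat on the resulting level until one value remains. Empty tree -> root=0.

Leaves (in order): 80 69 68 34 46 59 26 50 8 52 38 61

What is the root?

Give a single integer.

Answer: 668

Derivation:
L0: [80, 69, 68, 34, 46, 59, 26, 50, 8, 52, 38, 61]
L1: h(80,69)=(80*31+69)%997=555 h(68,34)=(68*31+34)%997=148 h(46,59)=(46*31+59)%997=488 h(26,50)=(26*31+50)%997=856 h(8,52)=(8*31+52)%997=300 h(38,61)=(38*31+61)%997=242 -> [555, 148, 488, 856, 300, 242]
L2: h(555,148)=(555*31+148)%997=404 h(488,856)=(488*31+856)%997=32 h(300,242)=(300*31+242)%997=569 -> [404, 32, 569]
L3: h(404,32)=(404*31+32)%997=592 h(569,569)=(569*31+569)%997=262 -> [592, 262]
L4: h(592,262)=(592*31+262)%997=668 -> [668]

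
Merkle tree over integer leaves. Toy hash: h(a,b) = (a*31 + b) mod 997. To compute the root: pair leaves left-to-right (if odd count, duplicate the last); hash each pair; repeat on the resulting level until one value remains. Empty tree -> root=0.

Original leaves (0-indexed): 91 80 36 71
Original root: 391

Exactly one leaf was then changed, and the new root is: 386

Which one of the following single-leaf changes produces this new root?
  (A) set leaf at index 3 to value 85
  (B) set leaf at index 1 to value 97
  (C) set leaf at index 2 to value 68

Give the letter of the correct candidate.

Original leaves: [91, 80, 36, 71]
Target new root: 386
Try each candidate change and compute the resulting root:
Candidate A: set leaf[3] = 85 -> leaves = [91, 80, 36, 85]
  L0: [91, 80, 36, 85]
  L1: h(91,80)=(91*31+80)%997=907 h(36,85)=(36*31+85)%997=204 -> [907, 204]
  L2: h(907,204)=(907*31+204)%997=405 -> [405]
  root = 405 != target 386
Candidate B: set leaf[1] = 97 -> leaves = [91, 97, 36, 71]
  L0: [91, 97, 36, 71]
  L1: h(91,97)=(91*31+97)%997=924 h(36,71)=(36*31+71)%997=190 -> [924, 190]
  L2: h(924,190)=(924*31+190)%997=918 -> [918]
  root = 918 != target 386
Candidate C: set leaf[2] = 68 -> leaves = [91, 80, 68, 71]
  L0: [91, 80, 68, 71]
  L1: h(91,80)=(91*31+80)%997=907 h(68,71)=(68*31+71)%997=185 -> [907, 185]
  L2: h(907,185)=(907*31+185)%997=386 -> [386]
  root = 386 == target 386  ** MATCH **
Candidate C produces the target root.

Answer: C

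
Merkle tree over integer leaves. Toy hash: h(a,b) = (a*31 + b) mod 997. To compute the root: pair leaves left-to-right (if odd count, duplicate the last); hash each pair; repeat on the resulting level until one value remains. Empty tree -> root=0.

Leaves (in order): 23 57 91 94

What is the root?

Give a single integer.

L0: [23, 57, 91, 94]
L1: h(23,57)=(23*31+57)%997=770 h(91,94)=(91*31+94)%997=921 -> [770, 921]
L2: h(770,921)=(770*31+921)%997=863 -> [863]

Answer: 863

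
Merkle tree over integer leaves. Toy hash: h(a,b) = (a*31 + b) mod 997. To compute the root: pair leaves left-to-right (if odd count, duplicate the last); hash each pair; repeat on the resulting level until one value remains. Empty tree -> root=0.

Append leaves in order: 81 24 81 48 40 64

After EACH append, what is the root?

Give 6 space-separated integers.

Answer: 81 541 420 387 116 884

Derivation:
After append 81 (leaves=[81]):
  L0: [81]
  root=81
After append 24 (leaves=[81, 24]):
  L0: [81, 24]
  L1: h(81,24)=(81*31+24)%997=541 -> [541]
  root=541
After append 81 (leaves=[81, 24, 81]):
  L0: [81, 24, 81]
  L1: h(81,24)=(81*31+24)%997=541 h(81,81)=(81*31+81)%997=598 -> [541, 598]
  L2: h(541,598)=(541*31+598)%997=420 -> [420]
  root=420
After append 48 (leaves=[81, 24, 81, 48]):
  L0: [81, 24, 81, 48]
  L1: h(81,24)=(81*31+24)%997=541 h(81,48)=(81*31+48)%997=565 -> [541, 565]
  L2: h(541,565)=(541*31+565)%997=387 -> [387]
  root=387
After append 40 (leaves=[81, 24, 81, 48, 40]):
  L0: [81, 24, 81, 48, 40]
  L1: h(81,24)=(81*31+24)%997=541 h(81,48)=(81*31+48)%997=565 h(40,40)=(40*31+40)%997=283 -> [541, 565, 283]
  L2: h(541,565)=(541*31+565)%997=387 h(283,283)=(283*31+283)%997=83 -> [387, 83]
  L3: h(387,83)=(387*31+83)%997=116 -> [116]
  root=116
After append 64 (leaves=[81, 24, 81, 48, 40, 64]):
  L0: [81, 24, 81, 48, 40, 64]
  L1: h(81,24)=(81*31+24)%997=541 h(81,48)=(81*31+48)%997=565 h(40,64)=(40*31+64)%997=307 -> [541, 565, 307]
  L2: h(541,565)=(541*31+565)%997=387 h(307,307)=(307*31+307)%997=851 -> [387, 851]
  L3: h(387,851)=(387*31+851)%997=884 -> [884]
  root=884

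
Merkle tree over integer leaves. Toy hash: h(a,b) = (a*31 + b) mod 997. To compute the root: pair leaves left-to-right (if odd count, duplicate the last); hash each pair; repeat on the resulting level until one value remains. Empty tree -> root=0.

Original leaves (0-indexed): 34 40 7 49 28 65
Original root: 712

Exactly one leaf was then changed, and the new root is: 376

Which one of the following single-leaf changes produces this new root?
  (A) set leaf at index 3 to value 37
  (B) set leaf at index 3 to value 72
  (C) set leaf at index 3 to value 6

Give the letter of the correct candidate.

Answer: C

Derivation:
Original leaves: [34, 40, 7, 49, 28, 65]
Target new root: 376
Try each candidate change and compute the resulting root:
Candidate A: set leaf[3] = 37 -> leaves = [34, 40, 7, 37, 28, 65]
  L0: [34, 40, 7, 37, 28, 65]
  L1: h(34,40)=(34*31+40)%997=97 h(7,37)=(7*31+37)%997=254 h(28,65)=(28*31+65)%997=933 -> [97, 254, 933]
  L2: h(97,254)=(97*31+254)%997=270 h(933,933)=(933*31+933)%997=943 -> [270, 943]
  L3: h(270,943)=(270*31+943)%997=340 -> [340]
  root = 340 != target 376
Candidate B: set leaf[3] = 72 -> leaves = [34, 40, 7, 72, 28, 65]
  L0: [34, 40, 7, 72, 28, 65]
  L1: h(34,40)=(34*31+40)%997=97 h(7,72)=(7*31+72)%997=289 h(28,65)=(28*31+65)%997=933 -> [97, 289, 933]
  L2: h(97,289)=(97*31+289)%997=305 h(933,933)=(933*31+933)%997=943 -> [305, 943]
  L3: h(305,943)=(305*31+943)%997=428 -> [428]
  root = 428 != target 376
Candidate C: set leaf[3] = 6 -> leaves = [34, 40, 7, 6, 28, 65]
  L0: [34, 40, 7, 6, 28, 65]
  L1: h(34,40)=(34*31+40)%997=97 h(7,6)=(7*31+6)%997=223 h(28,65)=(28*31+65)%997=933 -> [97, 223, 933]
  L2: h(97,223)=(97*31+223)%997=239 h(933,933)=(933*31+933)%997=943 -> [239, 943]
  L3: h(239,943)=(239*31+943)%997=376 -> [376]
  root = 376 == target 376  ** MATCH **
Candidate C produces the target root.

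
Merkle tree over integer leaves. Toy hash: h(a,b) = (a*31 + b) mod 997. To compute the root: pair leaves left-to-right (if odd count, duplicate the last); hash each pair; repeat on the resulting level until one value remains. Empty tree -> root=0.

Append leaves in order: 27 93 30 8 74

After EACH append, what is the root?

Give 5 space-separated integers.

Answer: 27 930 877 855 587

Derivation:
After append 27 (leaves=[27]):
  L0: [27]
  root=27
After append 93 (leaves=[27, 93]):
  L0: [27, 93]
  L1: h(27,93)=(27*31+93)%997=930 -> [930]
  root=930
After append 30 (leaves=[27, 93, 30]):
  L0: [27, 93, 30]
  L1: h(27,93)=(27*31+93)%997=930 h(30,30)=(30*31+30)%997=960 -> [930, 960]
  L2: h(930,960)=(930*31+960)%997=877 -> [877]
  root=877
After append 8 (leaves=[27, 93, 30, 8]):
  L0: [27, 93, 30, 8]
  L1: h(27,93)=(27*31+93)%997=930 h(30,8)=(30*31+8)%997=938 -> [930, 938]
  L2: h(930,938)=(930*31+938)%997=855 -> [855]
  root=855
After append 74 (leaves=[27, 93, 30, 8, 74]):
  L0: [27, 93, 30, 8, 74]
  L1: h(27,93)=(27*31+93)%997=930 h(30,8)=(30*31+8)%997=938 h(74,74)=(74*31+74)%997=374 -> [930, 938, 374]
  L2: h(930,938)=(930*31+938)%997=855 h(374,374)=(374*31+374)%997=4 -> [855, 4]
  L3: h(855,4)=(855*31+4)%997=587 -> [587]
  root=587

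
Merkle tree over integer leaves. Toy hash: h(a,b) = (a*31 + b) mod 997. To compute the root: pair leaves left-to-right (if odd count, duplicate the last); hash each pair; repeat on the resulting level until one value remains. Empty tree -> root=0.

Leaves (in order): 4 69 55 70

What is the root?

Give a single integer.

Answer: 779

Derivation:
L0: [4, 69, 55, 70]
L1: h(4,69)=(4*31+69)%997=193 h(55,70)=(55*31+70)%997=778 -> [193, 778]
L2: h(193,778)=(193*31+778)%997=779 -> [779]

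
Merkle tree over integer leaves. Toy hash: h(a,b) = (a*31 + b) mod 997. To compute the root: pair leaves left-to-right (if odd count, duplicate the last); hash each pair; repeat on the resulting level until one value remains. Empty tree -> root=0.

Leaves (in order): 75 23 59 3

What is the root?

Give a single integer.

L0: [75, 23, 59, 3]
L1: h(75,23)=(75*31+23)%997=354 h(59,3)=(59*31+3)%997=835 -> [354, 835]
L2: h(354,835)=(354*31+835)%997=842 -> [842]

Answer: 842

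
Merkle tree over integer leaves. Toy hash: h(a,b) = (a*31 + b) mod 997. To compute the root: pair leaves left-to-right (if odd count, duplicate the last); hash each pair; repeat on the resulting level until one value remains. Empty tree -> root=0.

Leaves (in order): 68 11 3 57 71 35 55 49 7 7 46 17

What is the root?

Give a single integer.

Answer: 653

Derivation:
L0: [68, 11, 3, 57, 71, 35, 55, 49, 7, 7, 46, 17]
L1: h(68,11)=(68*31+11)%997=125 h(3,57)=(3*31+57)%997=150 h(71,35)=(71*31+35)%997=242 h(55,49)=(55*31+49)%997=757 h(7,7)=(7*31+7)%997=224 h(46,17)=(46*31+17)%997=446 -> [125, 150, 242, 757, 224, 446]
L2: h(125,150)=(125*31+150)%997=37 h(242,757)=(242*31+757)%997=283 h(224,446)=(224*31+446)%997=411 -> [37, 283, 411]
L3: h(37,283)=(37*31+283)%997=433 h(411,411)=(411*31+411)%997=191 -> [433, 191]
L4: h(433,191)=(433*31+191)%997=653 -> [653]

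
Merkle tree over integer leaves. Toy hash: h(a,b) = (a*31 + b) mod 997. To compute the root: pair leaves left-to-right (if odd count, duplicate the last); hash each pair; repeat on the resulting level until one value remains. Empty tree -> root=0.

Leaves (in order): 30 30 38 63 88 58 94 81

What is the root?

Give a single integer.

L0: [30, 30, 38, 63, 88, 58, 94, 81]
L1: h(30,30)=(30*31+30)%997=960 h(38,63)=(38*31+63)%997=244 h(88,58)=(88*31+58)%997=792 h(94,81)=(94*31+81)%997=4 -> [960, 244, 792, 4]
L2: h(960,244)=(960*31+244)%997=94 h(792,4)=(792*31+4)%997=628 -> [94, 628]
L3: h(94,628)=(94*31+628)%997=551 -> [551]

Answer: 551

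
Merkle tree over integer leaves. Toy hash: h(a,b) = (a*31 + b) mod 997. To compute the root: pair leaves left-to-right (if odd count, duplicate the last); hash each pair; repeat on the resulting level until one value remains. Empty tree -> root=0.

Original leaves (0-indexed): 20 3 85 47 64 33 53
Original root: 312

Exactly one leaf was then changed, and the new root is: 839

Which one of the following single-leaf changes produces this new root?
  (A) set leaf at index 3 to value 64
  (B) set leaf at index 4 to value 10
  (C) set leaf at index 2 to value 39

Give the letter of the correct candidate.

Answer: A

Derivation:
Original leaves: [20, 3, 85, 47, 64, 33, 53]
Target new root: 839
Try each candidate change and compute the resulting root:
Candidate A: set leaf[3] = 64 -> leaves = [20, 3, 85, 64, 64, 33, 53]
  L0: [20, 3, 85, 64, 64, 33, 53]
  L1: h(20,3)=(20*31+3)%997=623 h(85,64)=(85*31+64)%997=705 h(64,33)=(64*31+33)%997=23 h(53,53)=(53*31+53)%997=699 -> [623, 705, 23, 699]
  L2: h(623,705)=(623*31+705)%997=78 h(23,699)=(23*31+699)%997=415 -> [78, 415]
  L3: h(78,415)=(78*31+415)%997=839 -> [839]
  root = 839 == target 839  ** MATCH **
Candidate B: set leaf[4] = 10 -> leaves = [20, 3, 85, 47, 10, 33, 53]
  L0: [20, 3, 85, 47, 10, 33, 53]
  L1: h(20,3)=(20*31+3)%997=623 h(85,47)=(85*31+47)%997=688 h(10,33)=(10*31+33)%997=343 h(53,53)=(53*31+53)%997=699 -> [623, 688, 343, 699]
  L2: h(623,688)=(623*31+688)%997=61 h(343,699)=(343*31+699)%997=365 -> [61, 365]
  L3: h(61,365)=(61*31+365)%997=262 -> [262]
  root = 262 != target 839
Candidate C: set leaf[2] = 39 -> leaves = [20, 3, 39, 47, 64, 33, 53]
  L0: [20, 3, 39, 47, 64, 33, 53]
  L1: h(20,3)=(20*31+3)%997=623 h(39,47)=(39*31+47)%997=259 h(64,33)=(64*31+33)%997=23 h(53,53)=(53*31+53)%997=699 -> [623, 259, 23, 699]
  L2: h(623,259)=(623*31+259)%997=629 h(23,699)=(23*31+699)%997=415 -> [629, 415]
  L3: h(629,415)=(629*31+415)%997=971 -> [971]
  root = 971 != target 839
Candidate A produces the target root.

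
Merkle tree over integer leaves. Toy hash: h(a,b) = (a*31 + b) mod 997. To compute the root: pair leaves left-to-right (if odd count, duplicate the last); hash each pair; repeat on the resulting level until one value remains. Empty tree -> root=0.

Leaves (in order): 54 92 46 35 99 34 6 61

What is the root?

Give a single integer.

Answer: 389

Derivation:
L0: [54, 92, 46, 35, 99, 34, 6, 61]
L1: h(54,92)=(54*31+92)%997=769 h(46,35)=(46*31+35)%997=464 h(99,34)=(99*31+34)%997=112 h(6,61)=(6*31+61)%997=247 -> [769, 464, 112, 247]
L2: h(769,464)=(769*31+464)%997=375 h(112,247)=(112*31+247)%997=728 -> [375, 728]
L3: h(375,728)=(375*31+728)%997=389 -> [389]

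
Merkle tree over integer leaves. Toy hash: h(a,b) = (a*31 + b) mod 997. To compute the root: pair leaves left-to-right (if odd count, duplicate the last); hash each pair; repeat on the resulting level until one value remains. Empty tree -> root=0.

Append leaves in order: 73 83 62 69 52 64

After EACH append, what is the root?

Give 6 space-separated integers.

After append 73 (leaves=[73]):
  L0: [73]
  root=73
After append 83 (leaves=[73, 83]):
  L0: [73, 83]
  L1: h(73,83)=(73*31+83)%997=352 -> [352]
  root=352
After append 62 (leaves=[73, 83, 62]):
  L0: [73, 83, 62]
  L1: h(73,83)=(73*31+83)%997=352 h(62,62)=(62*31+62)%997=987 -> [352, 987]
  L2: h(352,987)=(352*31+987)%997=932 -> [932]
  root=932
After append 69 (leaves=[73, 83, 62, 69]):
  L0: [73, 83, 62, 69]
  L1: h(73,83)=(73*31+83)%997=352 h(62,69)=(62*31+69)%997=994 -> [352, 994]
  L2: h(352,994)=(352*31+994)%997=939 -> [939]
  root=939
After append 52 (leaves=[73, 83, 62, 69, 52]):
  L0: [73, 83, 62, 69, 52]
  L1: h(73,83)=(73*31+83)%997=352 h(62,69)=(62*31+69)%997=994 h(52,52)=(52*31+52)%997=667 -> [352, 994, 667]
  L2: h(352,994)=(352*31+994)%997=939 h(667,667)=(667*31+667)%997=407 -> [939, 407]
  L3: h(939,407)=(939*31+407)%997=603 -> [603]
  root=603
After append 64 (leaves=[73, 83, 62, 69, 52, 64]):
  L0: [73, 83, 62, 69, 52, 64]
  L1: h(73,83)=(73*31+83)%997=352 h(62,69)=(62*31+69)%997=994 h(52,64)=(52*31+64)%997=679 -> [352, 994, 679]
  L2: h(352,994)=(352*31+994)%997=939 h(679,679)=(679*31+679)%997=791 -> [939, 791]
  L3: h(939,791)=(939*31+791)%997=987 -> [987]
  root=987

Answer: 73 352 932 939 603 987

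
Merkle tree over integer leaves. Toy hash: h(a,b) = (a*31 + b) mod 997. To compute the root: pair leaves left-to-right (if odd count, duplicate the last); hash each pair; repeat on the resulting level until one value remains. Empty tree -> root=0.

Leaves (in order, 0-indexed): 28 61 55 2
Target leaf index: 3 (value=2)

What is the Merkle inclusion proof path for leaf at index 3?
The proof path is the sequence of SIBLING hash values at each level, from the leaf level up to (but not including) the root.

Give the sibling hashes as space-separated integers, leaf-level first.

L0 (leaves): [28, 61, 55, 2], target index=3
L1: h(28,61)=(28*31+61)%997=929 [pair 0] h(55,2)=(55*31+2)%997=710 [pair 1] -> [929, 710]
  Sibling for proof at L0: 55
L2: h(929,710)=(929*31+710)%997=596 [pair 0] -> [596]
  Sibling for proof at L1: 929
Root: 596
Proof path (sibling hashes from leaf to root): [55, 929]

Answer: 55 929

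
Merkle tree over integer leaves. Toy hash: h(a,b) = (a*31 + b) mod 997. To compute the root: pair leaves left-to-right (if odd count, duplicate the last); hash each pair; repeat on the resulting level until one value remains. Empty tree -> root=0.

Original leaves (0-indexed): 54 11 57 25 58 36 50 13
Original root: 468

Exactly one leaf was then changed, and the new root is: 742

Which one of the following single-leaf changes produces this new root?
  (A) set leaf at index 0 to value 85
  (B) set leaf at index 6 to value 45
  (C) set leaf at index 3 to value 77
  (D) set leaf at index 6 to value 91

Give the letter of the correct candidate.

Original leaves: [54, 11, 57, 25, 58, 36, 50, 13]
Target new root: 742
Try each candidate change and compute the resulting root:
Candidate A: set leaf[0] = 85 -> leaves = [85, 11, 57, 25, 58, 36, 50, 13]
  L0: [85, 11, 57, 25, 58, 36, 50, 13]
  L1: h(85,11)=(85*31+11)%997=652 h(57,25)=(57*31+25)%997=795 h(58,36)=(58*31+36)%997=837 h(50,13)=(50*31+13)%997=566 -> [652, 795, 837, 566]
  L2: h(652,795)=(652*31+795)%997=70 h(837,566)=(837*31+566)%997=591 -> [70, 591]
  L3: h(70,591)=(70*31+591)%997=767 -> [767]
  root = 767 != target 742
Candidate B: set leaf[6] = 45 -> leaves = [54, 11, 57, 25, 58, 36, 45, 13]
  L0: [54, 11, 57, 25, 58, 36, 45, 13]
  L1: h(54,11)=(54*31+11)%997=688 h(57,25)=(57*31+25)%997=795 h(58,36)=(58*31+36)%997=837 h(45,13)=(45*31+13)%997=411 -> [688, 795, 837, 411]
  L2: h(688,795)=(688*31+795)%997=189 h(837,411)=(837*31+411)%997=436 -> [189, 436]
  L3: h(189,436)=(189*31+436)%997=313 -> [313]
  root = 313 != target 742
Candidate C: set leaf[3] = 77 -> leaves = [54, 11, 57, 77, 58, 36, 50, 13]
  L0: [54, 11, 57, 77, 58, 36, 50, 13]
  L1: h(54,11)=(54*31+11)%997=688 h(57,77)=(57*31+77)%997=847 h(58,36)=(58*31+36)%997=837 h(50,13)=(50*31+13)%997=566 -> [688, 847, 837, 566]
  L2: h(688,847)=(688*31+847)%997=241 h(837,566)=(837*31+566)%997=591 -> [241, 591]
  L3: h(241,591)=(241*31+591)%997=86 -> [86]
  root = 86 != target 742
Candidate D: set leaf[6] = 91 -> leaves = [54, 11, 57, 25, 58, 36, 91, 13]
  L0: [54, 11, 57, 25, 58, 36, 91, 13]
  L1: h(54,11)=(54*31+11)%997=688 h(57,25)=(57*31+25)%997=795 h(58,36)=(58*31+36)%997=837 h(91,13)=(91*31+13)%997=840 -> [688, 795, 837, 840]
  L2: h(688,795)=(688*31+795)%997=189 h(837,840)=(837*31+840)%997=865 -> [189, 865]
  L3: h(189,865)=(189*31+865)%997=742 -> [742]
  root = 742 == target 742  ** MATCH **
Candidate D produces the target root.

Answer: D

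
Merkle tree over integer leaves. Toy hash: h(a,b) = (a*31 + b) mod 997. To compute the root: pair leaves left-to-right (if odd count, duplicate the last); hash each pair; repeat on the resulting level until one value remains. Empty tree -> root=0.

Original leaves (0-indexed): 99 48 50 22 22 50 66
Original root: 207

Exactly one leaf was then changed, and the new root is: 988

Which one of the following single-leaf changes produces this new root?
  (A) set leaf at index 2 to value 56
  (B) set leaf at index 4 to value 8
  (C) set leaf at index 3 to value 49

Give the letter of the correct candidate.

Original leaves: [99, 48, 50, 22, 22, 50, 66]
Target new root: 988
Try each candidate change and compute the resulting root:
Candidate A: set leaf[2] = 56 -> leaves = [99, 48, 56, 22, 22, 50, 66]
  L0: [99, 48, 56, 22, 22, 50, 66]
  L1: h(99,48)=(99*31+48)%997=126 h(56,22)=(56*31+22)%997=761 h(22,50)=(22*31+50)%997=732 h(66,66)=(66*31+66)%997=118 -> [126, 761, 732, 118]
  L2: h(126,761)=(126*31+761)%997=679 h(732,118)=(732*31+118)%997=876 -> [679, 876]
  L3: h(679,876)=(679*31+876)%997=988 -> [988]
  root = 988 == target 988  ** MATCH **
Candidate B: set leaf[4] = 8 -> leaves = [99, 48, 50, 22, 8, 50, 66]
  L0: [99, 48, 50, 22, 8, 50, 66]
  L1: h(99,48)=(99*31+48)%997=126 h(50,22)=(50*31+22)%997=575 h(8,50)=(8*31+50)%997=298 h(66,66)=(66*31+66)%997=118 -> [126, 575, 298, 118]
  L2: h(126,575)=(126*31+575)%997=493 h(298,118)=(298*31+118)%997=383 -> [493, 383]
  L3: h(493,383)=(493*31+383)%997=711 -> [711]
  root = 711 != target 988
Candidate C: set leaf[3] = 49 -> leaves = [99, 48, 50, 49, 22, 50, 66]
  L0: [99, 48, 50, 49, 22, 50, 66]
  L1: h(99,48)=(99*31+48)%997=126 h(50,49)=(50*31+49)%997=602 h(22,50)=(22*31+50)%997=732 h(66,66)=(66*31+66)%997=118 -> [126, 602, 732, 118]
  L2: h(126,602)=(126*31+602)%997=520 h(732,118)=(732*31+118)%997=876 -> [520, 876]
  L3: h(520,876)=(520*31+876)%997=47 -> [47]
  root = 47 != target 988
Candidate A produces the target root.

Answer: A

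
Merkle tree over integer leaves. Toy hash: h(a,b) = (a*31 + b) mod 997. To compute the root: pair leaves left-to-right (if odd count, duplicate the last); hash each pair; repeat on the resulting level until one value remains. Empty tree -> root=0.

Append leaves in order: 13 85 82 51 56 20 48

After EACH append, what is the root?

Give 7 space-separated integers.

After append 13 (leaves=[13]):
  L0: [13]
  root=13
After append 85 (leaves=[13, 85]):
  L0: [13, 85]
  L1: h(13,85)=(13*31+85)%997=488 -> [488]
  root=488
After append 82 (leaves=[13, 85, 82]):
  L0: [13, 85, 82]
  L1: h(13,85)=(13*31+85)%997=488 h(82,82)=(82*31+82)%997=630 -> [488, 630]
  L2: h(488,630)=(488*31+630)%997=803 -> [803]
  root=803
After append 51 (leaves=[13, 85, 82, 51]):
  L0: [13, 85, 82, 51]
  L1: h(13,85)=(13*31+85)%997=488 h(82,51)=(82*31+51)%997=599 -> [488, 599]
  L2: h(488,599)=(488*31+599)%997=772 -> [772]
  root=772
After append 56 (leaves=[13, 85, 82, 51, 56]):
  L0: [13, 85, 82, 51, 56]
  L1: h(13,85)=(13*31+85)%997=488 h(82,51)=(82*31+51)%997=599 h(56,56)=(56*31+56)%997=795 -> [488, 599, 795]
  L2: h(488,599)=(488*31+599)%997=772 h(795,795)=(795*31+795)%997=515 -> [772, 515]
  L3: h(772,515)=(772*31+515)%997=519 -> [519]
  root=519
After append 20 (leaves=[13, 85, 82, 51, 56, 20]):
  L0: [13, 85, 82, 51, 56, 20]
  L1: h(13,85)=(13*31+85)%997=488 h(82,51)=(82*31+51)%997=599 h(56,20)=(56*31+20)%997=759 -> [488, 599, 759]
  L2: h(488,599)=(488*31+599)%997=772 h(759,759)=(759*31+759)%997=360 -> [772, 360]
  L3: h(772,360)=(772*31+360)%997=364 -> [364]
  root=364
After append 48 (leaves=[13, 85, 82, 51, 56, 20, 48]):
  L0: [13, 85, 82, 51, 56, 20, 48]
  L1: h(13,85)=(13*31+85)%997=488 h(82,51)=(82*31+51)%997=599 h(56,20)=(56*31+20)%997=759 h(48,48)=(48*31+48)%997=539 -> [488, 599, 759, 539]
  L2: h(488,599)=(488*31+599)%997=772 h(759,539)=(759*31+539)%997=140 -> [772, 140]
  L3: h(772,140)=(772*31+140)%997=144 -> [144]
  root=144

Answer: 13 488 803 772 519 364 144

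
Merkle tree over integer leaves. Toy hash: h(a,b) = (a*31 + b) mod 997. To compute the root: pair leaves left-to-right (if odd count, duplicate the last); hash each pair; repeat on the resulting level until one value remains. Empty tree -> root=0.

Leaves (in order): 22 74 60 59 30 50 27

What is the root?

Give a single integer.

L0: [22, 74, 60, 59, 30, 50, 27]
L1: h(22,74)=(22*31+74)%997=756 h(60,59)=(60*31+59)%997=922 h(30,50)=(30*31+50)%997=980 h(27,27)=(27*31+27)%997=864 -> [756, 922, 980, 864]
L2: h(756,922)=(756*31+922)%997=430 h(980,864)=(980*31+864)%997=337 -> [430, 337]
L3: h(430,337)=(430*31+337)%997=706 -> [706]

Answer: 706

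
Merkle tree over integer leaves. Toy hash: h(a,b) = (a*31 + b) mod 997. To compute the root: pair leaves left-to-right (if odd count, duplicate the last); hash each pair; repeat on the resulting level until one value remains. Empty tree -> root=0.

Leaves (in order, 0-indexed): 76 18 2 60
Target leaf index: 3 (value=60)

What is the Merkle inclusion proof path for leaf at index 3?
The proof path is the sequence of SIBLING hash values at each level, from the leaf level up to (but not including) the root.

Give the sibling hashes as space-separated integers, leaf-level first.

L0 (leaves): [76, 18, 2, 60], target index=3
L1: h(76,18)=(76*31+18)%997=380 [pair 0] h(2,60)=(2*31+60)%997=122 [pair 1] -> [380, 122]
  Sibling for proof at L0: 2
L2: h(380,122)=(380*31+122)%997=935 [pair 0] -> [935]
  Sibling for proof at L1: 380
Root: 935
Proof path (sibling hashes from leaf to root): [2, 380]

Answer: 2 380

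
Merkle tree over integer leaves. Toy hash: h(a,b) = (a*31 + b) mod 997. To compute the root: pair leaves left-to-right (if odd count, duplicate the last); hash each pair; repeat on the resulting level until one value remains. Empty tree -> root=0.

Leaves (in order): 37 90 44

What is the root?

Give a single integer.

Answer: 872

Derivation:
L0: [37, 90, 44]
L1: h(37,90)=(37*31+90)%997=240 h(44,44)=(44*31+44)%997=411 -> [240, 411]
L2: h(240,411)=(240*31+411)%997=872 -> [872]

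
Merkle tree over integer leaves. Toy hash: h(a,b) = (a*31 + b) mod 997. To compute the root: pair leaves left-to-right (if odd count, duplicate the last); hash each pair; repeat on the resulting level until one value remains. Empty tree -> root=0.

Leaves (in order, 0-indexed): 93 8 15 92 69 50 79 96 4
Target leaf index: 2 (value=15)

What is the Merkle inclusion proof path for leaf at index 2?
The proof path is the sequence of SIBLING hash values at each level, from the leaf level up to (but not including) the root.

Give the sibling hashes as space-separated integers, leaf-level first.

Answer: 92 897 614 465

Derivation:
L0 (leaves): [93, 8, 15, 92, 69, 50, 79, 96, 4], target index=2
L1: h(93,8)=(93*31+8)%997=897 [pair 0] h(15,92)=(15*31+92)%997=557 [pair 1] h(69,50)=(69*31+50)%997=195 [pair 2] h(79,96)=(79*31+96)%997=551 [pair 3] h(4,4)=(4*31+4)%997=128 [pair 4] -> [897, 557, 195, 551, 128]
  Sibling for proof at L0: 92
L2: h(897,557)=(897*31+557)%997=448 [pair 0] h(195,551)=(195*31+551)%997=614 [pair 1] h(128,128)=(128*31+128)%997=108 [pair 2] -> [448, 614, 108]
  Sibling for proof at L1: 897
L3: h(448,614)=(448*31+614)%997=544 [pair 0] h(108,108)=(108*31+108)%997=465 [pair 1] -> [544, 465]
  Sibling for proof at L2: 614
L4: h(544,465)=(544*31+465)%997=380 [pair 0] -> [380]
  Sibling for proof at L3: 465
Root: 380
Proof path (sibling hashes from leaf to root): [92, 897, 614, 465]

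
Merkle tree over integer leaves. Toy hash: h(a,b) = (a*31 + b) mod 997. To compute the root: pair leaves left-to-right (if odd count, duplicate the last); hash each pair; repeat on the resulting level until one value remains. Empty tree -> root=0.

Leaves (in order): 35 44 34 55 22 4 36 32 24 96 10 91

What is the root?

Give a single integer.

L0: [35, 44, 34, 55, 22, 4, 36, 32, 24, 96, 10, 91]
L1: h(35,44)=(35*31+44)%997=132 h(34,55)=(34*31+55)%997=112 h(22,4)=(22*31+4)%997=686 h(36,32)=(36*31+32)%997=151 h(24,96)=(24*31+96)%997=840 h(10,91)=(10*31+91)%997=401 -> [132, 112, 686, 151, 840, 401]
L2: h(132,112)=(132*31+112)%997=216 h(686,151)=(686*31+151)%997=480 h(840,401)=(840*31+401)%997=519 -> [216, 480, 519]
L3: h(216,480)=(216*31+480)%997=197 h(519,519)=(519*31+519)%997=656 -> [197, 656]
L4: h(197,656)=(197*31+656)%997=781 -> [781]

Answer: 781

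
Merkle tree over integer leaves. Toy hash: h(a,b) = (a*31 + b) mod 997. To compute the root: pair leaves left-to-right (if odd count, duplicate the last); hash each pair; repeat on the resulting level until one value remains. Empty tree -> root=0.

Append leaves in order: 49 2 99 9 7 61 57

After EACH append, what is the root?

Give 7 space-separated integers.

After append 49 (leaves=[49]):
  L0: [49]
  root=49
After append 2 (leaves=[49, 2]):
  L0: [49, 2]
  L1: h(49,2)=(49*31+2)%997=524 -> [524]
  root=524
After append 99 (leaves=[49, 2, 99]):
  L0: [49, 2, 99]
  L1: h(49,2)=(49*31+2)%997=524 h(99,99)=(99*31+99)%997=177 -> [524, 177]
  L2: h(524,177)=(524*31+177)%997=469 -> [469]
  root=469
After append 9 (leaves=[49, 2, 99, 9]):
  L0: [49, 2, 99, 9]
  L1: h(49,2)=(49*31+2)%997=524 h(99,9)=(99*31+9)%997=87 -> [524, 87]
  L2: h(524,87)=(524*31+87)%997=379 -> [379]
  root=379
After append 7 (leaves=[49, 2, 99, 9, 7]):
  L0: [49, 2, 99, 9, 7]
  L1: h(49,2)=(49*31+2)%997=524 h(99,9)=(99*31+9)%997=87 h(7,7)=(7*31+7)%997=224 -> [524, 87, 224]
  L2: h(524,87)=(524*31+87)%997=379 h(224,224)=(224*31+224)%997=189 -> [379, 189]
  L3: h(379,189)=(379*31+189)%997=971 -> [971]
  root=971
After append 61 (leaves=[49, 2, 99, 9, 7, 61]):
  L0: [49, 2, 99, 9, 7, 61]
  L1: h(49,2)=(49*31+2)%997=524 h(99,9)=(99*31+9)%997=87 h(7,61)=(7*31+61)%997=278 -> [524, 87, 278]
  L2: h(524,87)=(524*31+87)%997=379 h(278,278)=(278*31+278)%997=920 -> [379, 920]
  L3: h(379,920)=(379*31+920)%997=705 -> [705]
  root=705
After append 57 (leaves=[49, 2, 99, 9, 7, 61, 57]):
  L0: [49, 2, 99, 9, 7, 61, 57]
  L1: h(49,2)=(49*31+2)%997=524 h(99,9)=(99*31+9)%997=87 h(7,61)=(7*31+61)%997=278 h(57,57)=(57*31+57)%997=827 -> [524, 87, 278, 827]
  L2: h(524,87)=(524*31+87)%997=379 h(278,827)=(278*31+827)%997=472 -> [379, 472]
  L3: h(379,472)=(379*31+472)%997=257 -> [257]
  root=257

Answer: 49 524 469 379 971 705 257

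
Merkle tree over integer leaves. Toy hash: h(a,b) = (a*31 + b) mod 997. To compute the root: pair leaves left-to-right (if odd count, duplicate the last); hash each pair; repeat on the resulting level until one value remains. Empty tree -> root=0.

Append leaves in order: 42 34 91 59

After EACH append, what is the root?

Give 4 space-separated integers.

After append 42 (leaves=[42]):
  L0: [42]
  root=42
After append 34 (leaves=[42, 34]):
  L0: [42, 34]
  L1: h(42,34)=(42*31+34)%997=339 -> [339]
  root=339
After append 91 (leaves=[42, 34, 91]):
  L0: [42, 34, 91]
  L1: h(42,34)=(42*31+34)%997=339 h(91,91)=(91*31+91)%997=918 -> [339, 918]
  L2: h(339,918)=(339*31+918)%997=460 -> [460]
  root=460
After append 59 (leaves=[42, 34, 91, 59]):
  L0: [42, 34, 91, 59]
  L1: h(42,34)=(42*31+34)%997=339 h(91,59)=(91*31+59)%997=886 -> [339, 886]
  L2: h(339,886)=(339*31+886)%997=428 -> [428]
  root=428

Answer: 42 339 460 428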